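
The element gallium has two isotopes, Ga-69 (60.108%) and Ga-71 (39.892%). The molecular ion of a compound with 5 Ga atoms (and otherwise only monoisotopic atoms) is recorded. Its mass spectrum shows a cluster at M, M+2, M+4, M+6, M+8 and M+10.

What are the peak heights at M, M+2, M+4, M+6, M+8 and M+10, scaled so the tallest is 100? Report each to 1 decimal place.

22.7 : 75.3 : 100.0 : 66.4 : 22.0 : 2.9

The 5 Ga atoms are independent, so intensities follow the terms of (0.60108 + 0.39892)^5.
P(M) = 0.60108^5 = 0.078462
P(M+2) = 5 × 0.60108^4 × 0.39892^1 = 0.260366
P(M+4) = 10 × 0.60108^3 × 0.39892^2 = 0.345596
P(M+6) = 10 × 0.60108^2 × 0.39892^3 = 0.229362
P(M+8) = 5 × 0.60108^1 × 0.39892^4 = 0.076111
P(M+10) = 0.39892^5 = 0.010103
The M+4 peak is largest (0.345596); scaling to 100 gives 22.7 : 75.3 : 100.0 : 66.4 : 22.0 : 2.9.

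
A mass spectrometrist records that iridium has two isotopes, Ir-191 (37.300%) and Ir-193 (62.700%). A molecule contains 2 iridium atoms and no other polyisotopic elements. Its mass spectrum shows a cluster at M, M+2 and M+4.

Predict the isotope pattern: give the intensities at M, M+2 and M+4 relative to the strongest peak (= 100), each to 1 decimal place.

29.7 : 100.0 : 84.0

Each Ir atom is independently Ir-191 (p = 0.37300) or Ir-193 (q = 0.62700); the cluster is the binomial expansion (p + q)^2.
P(M) = 0.37300^2 = 0.139129
P(M+2) = 2 × 0.37300^1 × 0.62700^1 = 0.467742
P(M+4) = 0.62700^2 = 0.393129
The M+2 peak is largest (0.467742); scaling to 100 gives 29.7 : 100.0 : 84.0.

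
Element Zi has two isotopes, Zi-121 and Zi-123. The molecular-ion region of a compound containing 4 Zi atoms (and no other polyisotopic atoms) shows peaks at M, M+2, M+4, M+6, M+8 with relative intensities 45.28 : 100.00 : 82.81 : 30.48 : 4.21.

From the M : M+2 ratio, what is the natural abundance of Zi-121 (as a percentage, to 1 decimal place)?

64.4%

Let p = fractional abundance of Zi-121. I(M+2)/I(M) = [C(4,1)·p^3·(1−p)] / p^4 = 4·(1−p)/p = 100.00/45.28 = 2.2085
(1−p)/p = 2.2085/4 = 0.5521  ⇒  p = 1/(1 + 0.5521) = 0.6443
Zi-121: 64.4%, Zi-123: 35.6%.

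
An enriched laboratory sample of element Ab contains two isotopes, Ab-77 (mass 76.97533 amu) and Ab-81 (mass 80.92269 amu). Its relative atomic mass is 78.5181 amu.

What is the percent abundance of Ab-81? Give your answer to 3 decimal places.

39.084%

Let x be the fractional abundance of Ab-77; then Ab-81 has abundance 1 − x.
76.97533·x + 80.92269·(1 − x) = 78.5181
(76.97533 − 80.92269)·x = 78.5181 − 80.92269
x = -2.40459 / -3.94736 = 0.60916 → 60.916% Ab-77, 39.084% Ab-81.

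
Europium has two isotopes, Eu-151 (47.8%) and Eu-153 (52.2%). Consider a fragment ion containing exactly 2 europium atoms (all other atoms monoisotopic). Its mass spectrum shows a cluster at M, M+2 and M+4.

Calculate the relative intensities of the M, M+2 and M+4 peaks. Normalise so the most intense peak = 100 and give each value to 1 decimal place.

45.8 : 100.0 : 54.6

Each Eu atom is independently Eu-151 (p = 0.478) or Eu-153 (q = 0.522); the cluster is the binomial expansion (p + q)^2.
P(M) = 0.478^2 = 0.228484
P(M+2) = 2 × 0.478^1 × 0.522^1 = 0.499032
P(M+4) = 0.522^2 = 0.272484
The M+2 peak is largest (0.499032); scaling to 100 gives 45.8 : 100.0 : 54.6.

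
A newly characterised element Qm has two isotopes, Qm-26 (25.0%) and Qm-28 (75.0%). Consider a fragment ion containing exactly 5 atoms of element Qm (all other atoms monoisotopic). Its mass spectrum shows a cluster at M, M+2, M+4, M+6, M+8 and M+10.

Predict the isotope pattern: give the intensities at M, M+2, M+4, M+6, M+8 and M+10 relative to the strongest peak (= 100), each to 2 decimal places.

Each Qm atom is independently Qm-26 (p = 0.250) or Qm-28 (q = 0.750); the cluster is the binomial expansion (p + q)^5.
P(M) = 0.250^5 = 0.000977
P(M+2) = 5 × 0.250^4 × 0.750^1 = 0.014648
P(M+4) = 10 × 0.250^3 × 0.750^2 = 0.087891
P(M+6) = 10 × 0.250^2 × 0.750^3 = 0.263672
P(M+8) = 5 × 0.250^1 × 0.750^4 = 0.395508
P(M+10) = 0.750^5 = 0.237305
The M+8 peak is largest (0.395508); scaling to 100 gives 0.25 : 3.70 : 22.22 : 66.67 : 100.00 : 60.00.

0.25 : 3.70 : 22.22 : 66.67 : 100.00 : 60.00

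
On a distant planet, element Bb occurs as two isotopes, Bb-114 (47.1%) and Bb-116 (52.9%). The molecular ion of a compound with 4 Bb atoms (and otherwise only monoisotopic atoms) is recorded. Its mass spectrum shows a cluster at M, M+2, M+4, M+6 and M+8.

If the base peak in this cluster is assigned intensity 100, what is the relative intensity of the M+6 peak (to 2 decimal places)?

Term probabilities: M 0.0492, M+2 0.2211, M+4 0.3725, M+6 0.2789, M+8 0.0783. Base peak = M+4.
P(M+4) = C(4,2) × 0.471^2 × 0.529^2 = 6 × 0.221841 × 0.279841 = 0.372481 (base)
P(M+6) = C(4,3) × 0.471^1 × 0.529^3 = 4 × 0.4710 × 0.14803589 = 0.278900
Relative intensity = 0.278900 / 0.372481 × 100 = 74.88

74.88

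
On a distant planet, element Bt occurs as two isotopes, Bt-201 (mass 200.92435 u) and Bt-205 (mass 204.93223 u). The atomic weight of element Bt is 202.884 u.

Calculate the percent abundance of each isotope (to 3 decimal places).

Bt-201: 51.105%, Bt-205: 48.895%

With x = fraction of Bt-201 (so Bt-205 is 1 − x):
200.92435·x + 204.93223·(1 − x) = 202.884
(200.92435 − 204.93223)·x = 202.884 − 204.93223
x = -2.04823 / -4.00788 = 0.51105 → 51.105% Bt-201, 48.895% Bt-205.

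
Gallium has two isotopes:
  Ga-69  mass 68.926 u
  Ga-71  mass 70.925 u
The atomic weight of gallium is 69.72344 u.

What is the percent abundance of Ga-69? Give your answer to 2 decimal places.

60.11%

Let x be the fractional abundance of Ga-69; then Ga-71 has abundance 1 − x.
68.926·x + 70.925·(1 − x) = 69.72344
(68.926 − 70.925)·x = 69.72344 − 70.925
x = -1.20156 / -1.999 = 0.60108 → 60.11% Ga-69, 39.89% Ga-71.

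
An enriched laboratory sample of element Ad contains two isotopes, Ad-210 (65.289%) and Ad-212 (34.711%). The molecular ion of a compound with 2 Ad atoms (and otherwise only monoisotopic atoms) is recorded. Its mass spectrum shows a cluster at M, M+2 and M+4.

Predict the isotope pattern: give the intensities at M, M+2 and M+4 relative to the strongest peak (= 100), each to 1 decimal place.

The 2 Ad atoms are independent, so intensities follow the terms of (0.65289 + 0.34711)^2.
P(M) = 0.65289^2 = 0.426265
P(M+2) = 2 × 0.65289^1 × 0.34711^1 = 0.453249
P(M+4) = 0.34711^2 = 0.120485
The M+2 peak is largest (0.453249); scaling to 100 gives 94.0 : 100.0 : 26.6.

94.0 : 100.0 : 26.6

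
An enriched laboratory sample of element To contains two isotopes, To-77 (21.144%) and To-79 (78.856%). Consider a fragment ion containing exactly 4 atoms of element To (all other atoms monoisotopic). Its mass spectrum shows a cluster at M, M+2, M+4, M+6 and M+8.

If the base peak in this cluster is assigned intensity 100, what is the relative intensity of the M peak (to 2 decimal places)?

0.48

Term probabilities: M 0.0020, M+2 0.0298, M+4 0.1668, M+6 0.4147, M+8 0.3867. Base peak = M+6.
P(M+6) = C(4,3) × 0.21144^1 × 0.78856^3 = 4 × 0.21144 × 0.4903478 = 0.414717 (base)
P(M) = C(4,0) × 0.21144^4 × 0.78856^0 = 1 × 0.0019987 × 1.0000 = 0.001999
Relative intensity = 0.001999 / 0.414717 × 100 = 0.48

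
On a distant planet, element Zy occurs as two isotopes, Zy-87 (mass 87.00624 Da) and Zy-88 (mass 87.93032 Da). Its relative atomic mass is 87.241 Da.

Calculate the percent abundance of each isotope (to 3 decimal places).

Zy-87: 74.595%, Zy-88: 25.405%

With x = fraction of Zy-87 (so Zy-88 is 1 − x):
87.00624·x + 87.93032·(1 − x) = 87.241
(87.00624 − 87.93032)·x = 87.241 − 87.93032
x = -0.68932 / -0.92408 = 0.74595 → 74.595% Zy-87, 25.405% Zy-88.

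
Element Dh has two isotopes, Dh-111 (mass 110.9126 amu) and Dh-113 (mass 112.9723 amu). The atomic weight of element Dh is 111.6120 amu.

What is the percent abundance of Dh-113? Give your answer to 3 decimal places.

33.956%

Writing the weighted mean with unknown fraction x of Dh-111:
110.9126·x + 112.9723·(1 − x) = 111.6120
(110.9126 − 112.9723)·x = 111.6120 − 112.9723
x = -1.3603 / -2.0597 = 0.66044 → 66.044% Dh-111, 33.956% Dh-113.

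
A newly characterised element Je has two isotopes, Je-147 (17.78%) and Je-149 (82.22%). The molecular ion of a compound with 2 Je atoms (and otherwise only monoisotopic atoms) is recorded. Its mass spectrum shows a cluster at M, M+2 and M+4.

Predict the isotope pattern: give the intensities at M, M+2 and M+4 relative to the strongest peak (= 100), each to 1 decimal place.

4.7 : 43.2 : 100.0

The 2 Je atoms are independent, so intensities follow the terms of (0.1778 + 0.8222)^2.
P(M) = 0.1778^2 = 0.031613
P(M+2) = 2 × 0.1778^1 × 0.8222^1 = 0.292374
P(M+4) = 0.8222^2 = 0.676013
The M+4 peak is largest (0.676013); scaling to 100 gives 4.7 : 43.2 : 100.0.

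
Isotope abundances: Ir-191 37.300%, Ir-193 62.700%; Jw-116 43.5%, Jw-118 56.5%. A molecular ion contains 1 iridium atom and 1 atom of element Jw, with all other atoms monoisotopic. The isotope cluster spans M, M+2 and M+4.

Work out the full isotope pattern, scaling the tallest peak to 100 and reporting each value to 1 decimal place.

Iridium pattern (n=1): 0.3730 : 0.6270
Element Jw pattern (n=1): 0.4350 : 0.5650
Convolve the two distributions (both contribute in 2-u steps):
  M: 0.3730×0.4350 = 0.162255
  M+2: 0.3730×0.5650 + 0.6270×0.4350 = 0.483490
  M+4: 0.6270×0.5650 = 0.354255
Scale to base peak (0.483490) = 100: 33.6 : 100.0 : 73.3

33.6 : 100.0 : 73.3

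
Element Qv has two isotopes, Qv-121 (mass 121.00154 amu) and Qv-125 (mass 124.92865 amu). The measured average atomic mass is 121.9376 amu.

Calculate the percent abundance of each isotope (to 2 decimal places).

Qv-121: 76.16%, Qv-125: 23.84%

Let x be the fractional abundance of Qv-121; then Qv-125 has abundance 1 − x.
121.00154·x + 124.92865·(1 − x) = 121.9376
(121.00154 − 124.92865)·x = 121.9376 − 124.92865
x = -2.99105 / -3.92711 = 0.76164 → 76.16% Qv-121, 23.84% Qv-125.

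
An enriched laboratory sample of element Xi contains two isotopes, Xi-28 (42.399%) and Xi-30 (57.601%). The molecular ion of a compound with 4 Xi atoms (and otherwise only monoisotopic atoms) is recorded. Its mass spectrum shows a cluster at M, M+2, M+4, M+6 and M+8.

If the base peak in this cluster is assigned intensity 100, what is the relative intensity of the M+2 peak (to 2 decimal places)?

49.07

Term probabilities: M 0.0323, M+2 0.1756, M+4 0.3579, M+6 0.3241, M+8 0.1101. Base peak = M+4.
P(M+4) = C(4,2) × 0.42399^2 × 0.57601^2 = 6 × 0.17976752 × 0.33178752 = 0.357868 (base)
P(M+2) = C(4,1) × 0.42399^3 × 0.57601^1 = 4 × 0.07621963 × 0.57601 = 0.175613
Relative intensity = 0.175613 / 0.357868 × 100 = 49.07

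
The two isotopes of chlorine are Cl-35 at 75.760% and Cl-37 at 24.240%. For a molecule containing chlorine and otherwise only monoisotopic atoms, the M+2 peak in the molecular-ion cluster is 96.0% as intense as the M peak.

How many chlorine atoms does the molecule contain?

3

The M+2/M ratio from n Cl atoms is n · q/p = n · 0.24240/0.75760.
n = 0.960 × 0.75760/0.24240 = 3.00 ≈ 3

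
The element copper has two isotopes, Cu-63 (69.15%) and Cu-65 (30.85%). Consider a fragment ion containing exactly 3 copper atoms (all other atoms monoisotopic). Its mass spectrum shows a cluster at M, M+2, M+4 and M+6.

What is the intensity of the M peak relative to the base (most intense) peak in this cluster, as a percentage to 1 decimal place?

74.7%

Term probabilities: M 0.3307, M+2 0.4425, M+4 0.1974, M+6 0.0294. Base peak = M+2.
P(M+2) = C(3,1) × 0.6915^2 × 0.3085^1 = 3 × 0.47817225 × 0.3085 = 0.442548 (base)
P(M) = C(3,0) × 0.6915^3 × 0.3085^0 = 1 × 0.33065611 × 1.0000 = 0.330656
Relative intensity = 0.330656 / 0.442548 × 100 = 74.7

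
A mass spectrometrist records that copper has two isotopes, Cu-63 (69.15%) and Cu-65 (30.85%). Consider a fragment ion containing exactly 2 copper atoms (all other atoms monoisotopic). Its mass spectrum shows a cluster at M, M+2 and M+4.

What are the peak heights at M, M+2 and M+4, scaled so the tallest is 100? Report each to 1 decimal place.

100.0 : 89.2 : 19.9

Expanding (0.6915 + 0.3085)^2:
P(M) = 0.6915^2 = 0.478172
P(M+2) = 2 × 0.6915^1 × 0.3085^1 = 0.426656
P(M+4) = 0.3085^2 = 0.095172
The M peak is largest (0.478172); scaling to 100 gives 100.0 : 89.2 : 19.9.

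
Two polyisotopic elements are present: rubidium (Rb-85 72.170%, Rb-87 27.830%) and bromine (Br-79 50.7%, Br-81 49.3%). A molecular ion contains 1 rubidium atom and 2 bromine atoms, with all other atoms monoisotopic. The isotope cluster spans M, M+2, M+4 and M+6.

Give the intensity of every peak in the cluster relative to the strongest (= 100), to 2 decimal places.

42.91 : 100.00 : 72.75 : 15.65

Rubidium pattern (n=1): 0.7217 : 0.2783
Bromine pattern (n=2): 0.257049 : 0.499902 : 0.243049
Convolve the two distributions (both contribute in 2-u steps):
  M: 0.7217×0.257049 = 0.185512
  M+2: 0.7217×0.499902 + 0.2783×0.257049 = 0.432316
  M+4: 0.7217×0.243049 + 0.2783×0.499902 = 0.314531
  M+6: 0.2783×0.243049 = 0.067641
Scale to base peak (0.432316) = 100: 42.91 : 100.00 : 72.75 : 15.65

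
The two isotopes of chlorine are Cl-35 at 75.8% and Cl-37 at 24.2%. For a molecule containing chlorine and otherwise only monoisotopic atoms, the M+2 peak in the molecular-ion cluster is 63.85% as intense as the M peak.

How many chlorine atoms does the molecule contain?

The M+2/M ratio from n Cl atoms is n · q/p = n · 0.242/0.758.
n = 0.6385 × 0.758/0.242 = 2.00 ≈ 2

2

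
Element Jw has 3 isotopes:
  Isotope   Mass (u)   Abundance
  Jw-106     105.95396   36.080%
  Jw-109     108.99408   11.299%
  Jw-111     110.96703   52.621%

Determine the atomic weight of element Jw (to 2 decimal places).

108.94 u

Ar = Σ fᵢ·mᵢ = 0.36080 × 105.95396 + 0.11299 × 108.99408 + 0.52621 × 110.96703
= 38.228189 + 12.315241 + 58.391961 = 108.935391 u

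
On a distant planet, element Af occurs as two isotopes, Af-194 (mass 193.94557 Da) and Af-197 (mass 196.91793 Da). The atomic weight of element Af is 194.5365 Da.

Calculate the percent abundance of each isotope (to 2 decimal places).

With x = fraction of Af-194 (so Af-197 is 1 − x):
193.94557·x + 196.91793·(1 − x) = 194.5365
(193.94557 − 196.91793)·x = 194.5365 − 196.91793
x = -2.38143 / -2.97236 = 0.80119 → 80.12% Af-194, 19.88% Af-197.

Af-194: 80.12%, Af-197: 19.88%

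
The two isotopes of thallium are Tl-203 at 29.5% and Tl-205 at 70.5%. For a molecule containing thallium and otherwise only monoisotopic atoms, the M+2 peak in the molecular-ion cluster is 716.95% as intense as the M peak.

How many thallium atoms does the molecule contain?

3

With n Tl atoms, P(M+2)/P(M) = C(n,1)·p^(n−1)q / p^n = n·q/p = n · 0.705/0.295.
n = 7.1695 × 0.295/0.705 = 3.00 ≈ 3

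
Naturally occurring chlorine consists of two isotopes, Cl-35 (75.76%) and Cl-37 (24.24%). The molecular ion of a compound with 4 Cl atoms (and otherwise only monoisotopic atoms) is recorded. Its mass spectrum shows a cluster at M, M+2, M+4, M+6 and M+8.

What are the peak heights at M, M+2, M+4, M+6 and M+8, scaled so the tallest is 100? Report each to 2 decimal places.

78.14 : 100.00 : 47.99 : 10.24 : 0.82

Each Cl atom is independently Cl-35 (p = 0.7576) or Cl-37 (q = 0.2424); the cluster is the binomial expansion (p + q)^4.
P(M) = 0.7576^4 = 0.329428
P(M+2) = 4 × 0.7576^3 × 0.2424^1 = 0.421612
P(M+4) = 6 × 0.7576^2 × 0.2424^2 = 0.202347
P(M+6) = 4 × 0.7576^1 × 0.2424^3 = 0.043162
P(M+8) = 0.2424^4 = 0.003452
The M+2 peak is largest (0.421612); scaling to 100 gives 78.14 : 100.00 : 47.99 : 10.24 : 0.82.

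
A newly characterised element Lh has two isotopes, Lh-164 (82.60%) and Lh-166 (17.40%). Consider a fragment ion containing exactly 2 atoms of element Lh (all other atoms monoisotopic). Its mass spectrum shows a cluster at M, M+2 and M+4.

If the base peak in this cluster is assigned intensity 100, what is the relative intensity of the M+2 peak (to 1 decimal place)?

42.1

Binomial terms of (0.8260 + 0.1740)^2: M 0.6823, M+2 0.2874, M+4 0.0303 → M is the base peak.
P(M) = C(2,0) × 0.8260^2 × 0.1740^0 = 1 × 0.682276 × 1.0000 = 0.682276 (base)
P(M+2) = C(2,1) × 0.8260^1 × 0.1740^1 = 2 × 0.8260 × 0.1740 = 0.287448
Relative intensity = 0.287448 / 0.682276 × 100 = 42.1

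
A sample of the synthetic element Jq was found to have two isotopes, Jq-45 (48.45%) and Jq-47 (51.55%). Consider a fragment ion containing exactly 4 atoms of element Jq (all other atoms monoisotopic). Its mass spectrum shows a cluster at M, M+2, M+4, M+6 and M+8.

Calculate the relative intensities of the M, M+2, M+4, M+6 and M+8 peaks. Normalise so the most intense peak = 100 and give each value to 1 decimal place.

Each Jq atom is independently Jq-45 (p = 0.4845) or Jq-47 (q = 0.5155); the cluster is the binomial expansion (p + q)^4.
P(M) = 0.4845^4 = 0.055103
P(M+2) = 4 × 0.4845^3 × 0.5155^1 = 0.234515
P(M+4) = 6 × 0.4845^2 × 0.5155^2 = 0.374280
P(M+6) = 4 × 0.4845^1 × 0.5155^3 = 0.265485
P(M+8) = 0.5155^4 = 0.070618
The M+4 peak is largest (0.374280); scaling to 100 gives 14.7 : 62.7 : 100.0 : 70.9 : 18.9.

14.7 : 62.7 : 100.0 : 70.9 : 18.9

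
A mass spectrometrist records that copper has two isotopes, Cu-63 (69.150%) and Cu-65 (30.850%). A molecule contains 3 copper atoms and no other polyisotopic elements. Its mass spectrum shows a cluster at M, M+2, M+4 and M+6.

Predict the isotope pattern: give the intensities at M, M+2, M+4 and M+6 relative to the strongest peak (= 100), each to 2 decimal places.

Expanding (0.69150 + 0.30850)^3:
P(M) = 0.69150^3 = 0.330656
P(M+2) = 3 × 0.69150^2 × 0.30850^1 = 0.442548
P(M+4) = 3 × 0.69150^1 × 0.30850^2 = 0.197435
P(M+6) = 0.30850^3 = 0.029361
The M+2 peak is largest (0.442548); scaling to 100 gives 74.72 : 100.00 : 44.61 : 6.63.

74.72 : 100.00 : 44.61 : 6.63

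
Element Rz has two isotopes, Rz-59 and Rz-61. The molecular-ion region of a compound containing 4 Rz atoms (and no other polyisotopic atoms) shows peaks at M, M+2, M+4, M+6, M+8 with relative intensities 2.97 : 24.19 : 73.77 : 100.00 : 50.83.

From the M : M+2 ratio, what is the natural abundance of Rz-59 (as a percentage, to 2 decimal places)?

If p is the fraction of Rz that is Rz-59, then I(M+2)/I(M) = [C(4,1)·p^3·(1−p)] / p^4 = 4·(1−p)/p = 24.19/2.97 = 8.1448
(1−p)/p = 8.1448/4 = 2.0362  ⇒  p = 1/(1 + 2.0362) = 0.3294
Rz-59: 32.94%, Rz-61: 67.06%.

32.94%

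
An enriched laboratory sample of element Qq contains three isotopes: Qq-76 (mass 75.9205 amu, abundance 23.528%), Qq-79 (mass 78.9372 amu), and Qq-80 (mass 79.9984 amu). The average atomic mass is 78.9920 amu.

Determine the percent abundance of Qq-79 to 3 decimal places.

Let x and y be the fractions of Qq-79 and Qq-80. Then x + y = 1 − 0.23528 = 0.76472 and 78.9372x + 79.9984y = 78.9920 − 0.23528×75.9205 = 61.12942476.
Substituting: 78.9372x + 79.9984(0.76472 − x) = 61.12942476
(78.9372 − 79.9984)x = -0.046951688  ⇒  x = 0.04424, y = 0.72048
Qq-79: 4.424%, Qq-80: 72.048%.

4.424%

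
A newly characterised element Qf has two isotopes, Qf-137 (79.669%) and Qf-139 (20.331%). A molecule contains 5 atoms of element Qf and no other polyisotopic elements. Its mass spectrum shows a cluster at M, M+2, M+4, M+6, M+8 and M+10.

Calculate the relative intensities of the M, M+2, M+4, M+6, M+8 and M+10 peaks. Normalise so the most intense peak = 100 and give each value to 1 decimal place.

78.4 : 100.0 : 51.0 : 13.0 : 1.7 : 0.1

The 5 Qf atoms are independent, so intensities follow the terms of (0.79669 + 0.20331)^5.
P(M) = 0.79669^5 = 0.320957
P(M+2) = 5 × 0.79669^4 × 0.20331^1 = 0.409530
P(M+4) = 10 × 0.79669^3 × 0.20331^2 = 0.209019
P(M+6) = 10 × 0.79669^2 × 0.20331^3 = 0.053340
P(M+8) = 5 × 0.79669^1 × 0.20331^4 = 0.006806
P(M+10) = 0.20331^5 = 0.000347
The M+2 peak is largest (0.409530); scaling to 100 gives 78.4 : 100.0 : 51.0 : 13.0 : 1.7 : 0.1.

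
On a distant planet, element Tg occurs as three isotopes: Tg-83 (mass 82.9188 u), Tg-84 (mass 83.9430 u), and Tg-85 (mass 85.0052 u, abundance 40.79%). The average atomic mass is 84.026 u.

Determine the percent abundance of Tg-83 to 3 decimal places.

The remaining 59.21% is split between Tg-83 (fraction x) and Tg-84 (fraction 0.5921 − x).
Substituting: 82.9188x + 83.9430(0.5921 − x) = 49.35237892
(82.9188 − 83.9430)x = -0.35027138  ⇒  x = 0.34200, y = 0.25010
Tg-83: 34.200%, Tg-84: 25.010%.

34.200%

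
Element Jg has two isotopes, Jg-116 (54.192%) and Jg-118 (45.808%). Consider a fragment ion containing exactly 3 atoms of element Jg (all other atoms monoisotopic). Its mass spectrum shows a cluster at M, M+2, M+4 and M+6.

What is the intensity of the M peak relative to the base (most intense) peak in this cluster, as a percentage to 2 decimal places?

39.43%

Term probabilities: M 0.1591, M+2 0.4036, M+4 0.3411, M+6 0.0961. Base peak = M+2.
P(M+2) = C(3,1) × 0.54192^2 × 0.45808^1 = 3 × 0.29367729 × 0.45808 = 0.403583 (base)
P(M) = C(3,0) × 0.54192^3 × 0.45808^0 = 1 × 0.1591496 × 1.0000 = 0.159150
Relative intensity = 0.159150 / 0.403583 × 100 = 39.43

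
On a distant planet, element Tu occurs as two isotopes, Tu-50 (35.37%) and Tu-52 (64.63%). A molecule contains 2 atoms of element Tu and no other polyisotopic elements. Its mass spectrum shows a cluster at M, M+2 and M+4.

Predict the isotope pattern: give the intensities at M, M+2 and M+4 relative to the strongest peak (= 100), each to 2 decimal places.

27.36 : 100.00 : 91.36

Each Tu atom is independently Tu-50 (p = 0.3537) or Tu-52 (q = 0.6463); the cluster is the binomial expansion (p + q)^2.
P(M) = 0.3537^2 = 0.125104
P(M+2) = 2 × 0.3537^1 × 0.6463^1 = 0.457193
P(M+4) = 0.6463^2 = 0.417704
The M+2 peak is largest (0.457193); scaling to 100 gives 27.36 : 100.00 : 91.36.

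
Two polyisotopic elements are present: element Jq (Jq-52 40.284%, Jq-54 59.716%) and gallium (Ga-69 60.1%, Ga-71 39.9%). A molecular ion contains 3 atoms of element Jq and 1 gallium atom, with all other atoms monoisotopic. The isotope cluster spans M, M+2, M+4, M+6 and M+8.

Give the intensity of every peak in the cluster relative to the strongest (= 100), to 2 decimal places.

Element Jq pattern (n=3): 0.0653729 : 0.29072149 : 0.43095831 : 0.2129473
Gallium pattern (n=1): 0.6010 : 0.3990
Convolve the two distributions (both contribute in 2-u steps):
  M: 0.0653729×0.6010 = 0.039289
  M+2: 0.0653729×0.3990 + 0.29072149×0.6010 = 0.200807
  M+4: 0.29072149×0.3990 + 0.43095831×0.6010 = 0.375004
  M+6: 0.43095831×0.3990 + 0.2129473×0.6010 = 0.299934
  M+8: 0.2129473×0.3990 = 0.084966
Scale to base peak (0.375004) = 100: 10.48 : 53.55 : 100.00 : 79.98 : 22.66

10.48 : 53.55 : 100.00 : 79.98 : 22.66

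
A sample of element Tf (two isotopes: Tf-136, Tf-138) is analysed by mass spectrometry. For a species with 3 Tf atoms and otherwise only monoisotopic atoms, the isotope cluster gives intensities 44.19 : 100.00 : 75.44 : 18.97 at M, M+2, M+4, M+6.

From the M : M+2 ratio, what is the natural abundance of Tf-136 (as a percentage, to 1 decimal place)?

57.0%

Let p = fractional abundance of Tf-136. I(M+2)/I(M) = [C(3,1)·p^2·(1−p)] / p^3 = 3·(1−p)/p = 100.00/44.19 = 2.2630
(1−p)/p = 2.2630/3 = 0.7543  ⇒  p = 1/(1 + 0.7543) = 0.5700
Tf-136: 57.0%, Tf-138: 43.0%.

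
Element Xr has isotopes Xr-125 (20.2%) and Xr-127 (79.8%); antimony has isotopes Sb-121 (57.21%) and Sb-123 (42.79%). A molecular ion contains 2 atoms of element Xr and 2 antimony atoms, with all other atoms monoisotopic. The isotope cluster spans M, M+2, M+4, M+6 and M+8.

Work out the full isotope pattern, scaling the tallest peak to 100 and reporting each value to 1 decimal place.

Element Xr pattern (n=2): 0.040804 : 0.322392 : 0.636804
Antimony pattern (n=2): 0.32729841 : 0.48960318 : 0.18309841
Convolve the two distributions (both contribute in 2-u steps):
  M: 0.040804×0.32729841 = 0.013355
  M+2: 0.040804×0.48960318 + 0.322392×0.32729841 = 0.125496
  M+4: 0.040804×0.18309841 + 0.322392×0.48960318 + 0.636804×0.32729841 = 0.373740
  M+6: 0.322392×0.18309841 + 0.636804×0.48960318 = 0.370811
  M+8: 0.636804×0.18309841 = 0.116598
Scale to base peak (0.373740) = 100: 3.6 : 33.6 : 100.0 : 99.2 : 31.2

3.6 : 33.6 : 100.0 : 99.2 : 31.2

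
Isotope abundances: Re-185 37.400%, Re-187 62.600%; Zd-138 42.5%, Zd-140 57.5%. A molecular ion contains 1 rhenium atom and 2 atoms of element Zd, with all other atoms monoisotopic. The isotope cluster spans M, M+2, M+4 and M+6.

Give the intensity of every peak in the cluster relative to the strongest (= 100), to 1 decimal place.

15.7 : 68.9 : 100.0 : 48.2

Rhenium pattern (n=1): 0.3740 : 0.6260
Element Zd pattern (n=2): 0.180625 : 0.48875 : 0.330625
Convolve the two distributions (both contribute in 2-u steps):
  M: 0.3740×0.180625 = 0.067554
  M+2: 0.3740×0.48875 + 0.6260×0.180625 = 0.295864
  M+4: 0.3740×0.330625 + 0.6260×0.48875 = 0.429611
  M+6: 0.6260×0.330625 = 0.206971
Scale to base peak (0.429611) = 100: 15.7 : 68.9 : 100.0 : 48.2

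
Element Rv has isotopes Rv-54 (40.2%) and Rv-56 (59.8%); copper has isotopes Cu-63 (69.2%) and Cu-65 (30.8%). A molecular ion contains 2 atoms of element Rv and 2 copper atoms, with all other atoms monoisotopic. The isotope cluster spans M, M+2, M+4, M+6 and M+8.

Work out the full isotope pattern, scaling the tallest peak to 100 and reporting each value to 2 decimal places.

Element Rv pattern (n=2): 0.161604 : 0.480792 : 0.357604
Copper pattern (n=2): 0.478864 : 0.426272 : 0.094864
Convolve the two distributions (both contribute in 2-u steps):
  M: 0.161604×0.478864 = 0.077386
  M+2: 0.161604×0.426272 + 0.480792×0.478864 = 0.299121
  M+4: 0.161604×0.094864 + 0.480792×0.426272 + 0.357604×0.478864 = 0.391522
  M+6: 0.480792×0.094864 + 0.357604×0.426272 = 0.198046
  M+8: 0.357604×0.094864 = 0.033924
Scale to base peak (0.391522) = 100: 19.77 : 76.40 : 100.00 : 50.58 : 8.66

19.77 : 76.40 : 100.00 : 50.58 : 8.66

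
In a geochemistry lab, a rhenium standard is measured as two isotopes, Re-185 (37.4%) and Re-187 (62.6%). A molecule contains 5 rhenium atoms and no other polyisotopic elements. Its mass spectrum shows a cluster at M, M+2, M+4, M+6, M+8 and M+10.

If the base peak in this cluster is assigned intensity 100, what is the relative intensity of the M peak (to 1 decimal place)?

2.1

Term probabilities: M 0.0073, M+2 0.0612, M+4 0.2050, M+6 0.3431, M+8 0.2872, M+10 0.0961. Base peak = M+6.
P(M+6) = C(5,3) × 0.374^2 × 0.626^3 = 10 × 0.139876 × 0.24531438 = 0.343136 (base)
P(M) = C(5,0) × 0.374^5 × 0.626^0 = 1 × 0.00731742 × 1.0000 = 0.007317
Relative intensity = 0.007317 / 0.343136 × 100 = 2.1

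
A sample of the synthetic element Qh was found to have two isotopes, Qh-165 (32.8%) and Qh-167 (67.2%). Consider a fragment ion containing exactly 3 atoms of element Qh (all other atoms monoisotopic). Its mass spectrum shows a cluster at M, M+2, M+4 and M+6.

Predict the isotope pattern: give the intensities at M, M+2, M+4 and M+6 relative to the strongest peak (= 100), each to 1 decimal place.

Expanding (0.328 + 0.672)^3:
P(M) = 0.328^3 = 0.035288
P(M+2) = 3 × 0.328^2 × 0.672^1 = 0.216889
P(M+4) = 3 × 0.328^1 × 0.672^2 = 0.444359
P(M+6) = 0.672^3 = 0.303464
The M+4 peak is largest (0.444359); scaling to 100 gives 7.9 : 48.8 : 100.0 : 68.3.

7.9 : 48.8 : 100.0 : 68.3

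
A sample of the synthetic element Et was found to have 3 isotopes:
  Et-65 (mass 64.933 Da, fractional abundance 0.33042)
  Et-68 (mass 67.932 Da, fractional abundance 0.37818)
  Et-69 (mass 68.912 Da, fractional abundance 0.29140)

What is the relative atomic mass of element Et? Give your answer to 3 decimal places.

67.227 Da

Ar = Σ fᵢ·mᵢ = 0.33042 × 64.933 + 0.37818 × 67.932 + 0.29140 × 68.912
= 21.4552 + 25.6905 + 20.0810 = 67.2267 Da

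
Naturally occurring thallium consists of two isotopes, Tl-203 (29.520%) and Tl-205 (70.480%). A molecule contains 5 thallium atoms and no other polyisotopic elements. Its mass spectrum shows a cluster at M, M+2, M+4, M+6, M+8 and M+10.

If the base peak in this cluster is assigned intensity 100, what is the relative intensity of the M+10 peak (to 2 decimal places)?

47.75

Binomial terms of (0.29520 + 0.70480)^5: M 0.0022, M+2 0.0268, M+4 0.1278, M+6 0.3051, M+8 0.3642, M+10 0.1739 → M+8 is the base peak.
P(M+8) = C(5,4) × 0.29520^1 × 0.70480^4 = 5 × 0.2952 × 0.24675365 = 0.364208 (base)
P(M+10) = C(5,5) × 0.29520^0 × 0.70480^5 = 1 × 1.0000 × 0.17391197 = 0.173912
Relative intensity = 0.173912 / 0.364208 × 100 = 47.75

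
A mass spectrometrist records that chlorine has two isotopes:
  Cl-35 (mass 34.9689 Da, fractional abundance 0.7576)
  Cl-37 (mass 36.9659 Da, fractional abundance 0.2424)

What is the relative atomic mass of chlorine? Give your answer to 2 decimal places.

Average mass = Σ (abundance × isotope mass) = 0.7576 × 34.9689 + 0.2424 × 36.9659
= 26.49244 + 8.96053 = 35.45297 Da

35.45 Da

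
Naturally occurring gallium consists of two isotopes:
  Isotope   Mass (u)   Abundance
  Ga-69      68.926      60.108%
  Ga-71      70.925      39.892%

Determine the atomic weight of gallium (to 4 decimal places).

Weight each isotope mass by its fractional abundance: 0.60108 × 68.926 + 0.39892 × 70.925
= 41.43004 + 28.29340 = 69.72344 u

69.7234 u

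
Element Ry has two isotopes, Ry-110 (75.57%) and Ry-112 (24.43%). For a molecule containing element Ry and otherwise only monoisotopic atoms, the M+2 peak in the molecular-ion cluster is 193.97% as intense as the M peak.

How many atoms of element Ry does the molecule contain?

6

With n Ry atoms, P(M+2)/P(M) = C(n,1)·p^(n−1)q / p^n = n·q/p = n · 0.2443/0.7557.
n = 1.9397 × 0.7557/0.2443 = 6.00 ≈ 6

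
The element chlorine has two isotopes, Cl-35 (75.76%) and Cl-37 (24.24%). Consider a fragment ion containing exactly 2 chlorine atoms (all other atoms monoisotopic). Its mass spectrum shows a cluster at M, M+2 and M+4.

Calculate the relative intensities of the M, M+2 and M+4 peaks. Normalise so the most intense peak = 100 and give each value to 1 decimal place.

100.0 : 64.0 : 10.2

Expanding (0.7576 + 0.2424)^2:
P(M) = 0.7576^2 = 0.573958
P(M+2) = 2 × 0.7576^1 × 0.2424^1 = 0.367284
P(M+4) = 0.2424^2 = 0.058758
The M peak is largest (0.573958); scaling to 100 gives 100.0 : 64.0 : 10.2.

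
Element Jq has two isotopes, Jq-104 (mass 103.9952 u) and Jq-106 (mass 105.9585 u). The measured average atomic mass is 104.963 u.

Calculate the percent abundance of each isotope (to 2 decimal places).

Jq-104: 50.71%, Jq-106: 49.29%

With x = fraction of Jq-104 (so Jq-106 is 1 − x):
103.9952·x + 105.9585·(1 − x) = 104.963
(103.9952 − 105.9585)·x = 104.963 − 105.9585
x = -0.9955 / -1.9633 = 0.50705 → 50.71% Jq-104, 49.29% Jq-106.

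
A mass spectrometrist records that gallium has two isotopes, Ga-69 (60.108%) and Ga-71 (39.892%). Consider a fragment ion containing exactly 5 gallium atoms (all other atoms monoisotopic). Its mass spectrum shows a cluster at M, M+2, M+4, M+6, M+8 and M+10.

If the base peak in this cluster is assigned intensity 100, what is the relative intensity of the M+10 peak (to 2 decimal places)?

2.92

Term probabilities: M 0.0785, M+2 0.2604, M+4 0.3456, M+6 0.2294, M+8 0.0761, M+10 0.0101. Base peak = M+4.
P(M+4) = C(5,2) × 0.60108^3 × 0.39892^2 = 10 × 0.2171685 × 0.15913717 = 0.345596 (base)
P(M+10) = C(5,5) × 0.60108^0 × 0.39892^5 = 1 × 1.0000 × 0.0101025 = 0.010103
Relative intensity = 0.010103 / 0.345596 × 100 = 2.92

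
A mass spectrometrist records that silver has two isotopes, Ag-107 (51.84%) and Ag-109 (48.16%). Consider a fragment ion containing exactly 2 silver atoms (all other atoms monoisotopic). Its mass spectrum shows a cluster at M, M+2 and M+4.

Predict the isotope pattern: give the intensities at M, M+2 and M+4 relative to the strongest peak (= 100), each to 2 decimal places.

Each Ag atom is independently Ag-107 (p = 0.5184) or Ag-109 (q = 0.4816); the cluster is the binomial expansion (p + q)^2.
P(M) = 0.5184^2 = 0.268739
P(M+2) = 2 × 0.5184^1 × 0.4816^1 = 0.499323
P(M+4) = 0.4816^2 = 0.231939
The M+2 peak is largest (0.499323); scaling to 100 gives 53.82 : 100.00 : 46.45.

53.82 : 100.00 : 46.45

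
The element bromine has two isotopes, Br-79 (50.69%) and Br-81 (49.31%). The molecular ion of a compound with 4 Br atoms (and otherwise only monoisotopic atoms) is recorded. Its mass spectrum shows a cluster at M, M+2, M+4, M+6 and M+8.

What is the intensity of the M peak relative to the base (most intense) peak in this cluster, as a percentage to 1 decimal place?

17.6%

Binomial terms of (0.5069 + 0.4931)^4: M 0.0660, M+2 0.2569, M+4 0.3749, M+6 0.2431, M+8 0.0591 → M+4 is the base peak.
P(M+4) = C(4,2) × 0.5069^2 × 0.4931^2 = 6 × 0.25694761 × 0.24314761 = 0.374857 (base)
P(M) = C(4,0) × 0.5069^4 × 0.4931^0 = 1 × 0.06602207 × 1.0000 = 0.066022
Relative intensity = 0.066022 / 0.374857 × 100 = 17.6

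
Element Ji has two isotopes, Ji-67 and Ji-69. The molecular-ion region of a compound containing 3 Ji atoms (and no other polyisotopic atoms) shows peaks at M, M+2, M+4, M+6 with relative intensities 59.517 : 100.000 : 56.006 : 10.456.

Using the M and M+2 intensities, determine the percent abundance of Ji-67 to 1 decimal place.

64.1%

Write p for the Ji-67 fraction. I(M+2)/I(M) = [C(3,1)·p^2·(1−p)] / p^3 = 3·(1−p)/p = 100.000/59.517 = 1.6802
(1−p)/p = 1.6802/3 = 0.5601  ⇒  p = 1/(1 + 0.5601) = 0.6410
Ji-67: 64.1%, Ji-69: 35.9%.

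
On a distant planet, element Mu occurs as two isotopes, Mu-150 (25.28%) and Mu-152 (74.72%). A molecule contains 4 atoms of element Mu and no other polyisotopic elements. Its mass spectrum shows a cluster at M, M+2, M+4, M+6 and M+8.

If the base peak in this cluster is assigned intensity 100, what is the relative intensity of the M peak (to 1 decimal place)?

1.0

(0.2528 + 0.7472)^4 gives M 0.0041, M+2 0.0483, M+4 0.2141, M+6 0.4218, M+8 0.3117; the largest is M+6.
P(M+6) = C(4,3) × 0.2528^1 × 0.7472^3 = 4 × 0.2528 × 0.41716762 = 0.421840 (base)
P(M) = C(4,0) × 0.2528^4 × 0.7472^0 = 1 × 0.00408421 × 1.0000 = 0.004084
Relative intensity = 0.004084 / 0.421840 × 100 = 1.0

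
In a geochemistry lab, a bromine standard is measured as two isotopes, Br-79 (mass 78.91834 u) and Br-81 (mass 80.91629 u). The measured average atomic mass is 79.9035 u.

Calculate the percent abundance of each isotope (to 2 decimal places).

Br-79: 50.69%, Br-81: 49.31%

With x = fraction of Br-79 (so Br-81 is 1 − x):
78.91834·x + 80.91629·(1 − x) = 79.9035
(78.91834 − 80.91629)·x = 79.9035 − 80.91629
x = -1.01279 / -1.99795 = 0.50691 → 50.69% Br-79, 49.31% Br-81.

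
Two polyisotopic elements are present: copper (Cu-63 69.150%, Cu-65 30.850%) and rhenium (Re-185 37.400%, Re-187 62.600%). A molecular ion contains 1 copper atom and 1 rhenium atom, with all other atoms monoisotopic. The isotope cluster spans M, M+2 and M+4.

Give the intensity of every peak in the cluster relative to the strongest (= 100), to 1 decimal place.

47.2 : 100.0 : 35.2

Copper pattern (n=1): 0.6915 : 0.3085
Rhenium pattern (n=1): 0.3740 : 0.6260
Convolve the two distributions (both contribute in 2-u steps):
  M: 0.6915×0.3740 = 0.258621
  M+2: 0.6915×0.6260 + 0.3085×0.3740 = 0.548258
  M+4: 0.3085×0.6260 = 0.193121
Scale to base peak (0.548258) = 100: 47.2 : 100.0 : 35.2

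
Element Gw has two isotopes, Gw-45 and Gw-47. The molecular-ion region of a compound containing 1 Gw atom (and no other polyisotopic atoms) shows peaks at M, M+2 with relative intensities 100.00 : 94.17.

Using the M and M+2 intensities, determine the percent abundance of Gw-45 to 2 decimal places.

51.50%

If p is the fraction of Gw that is Gw-45, then I(M+2)/I(M) = [C(1,1)·p^0·(1−p)] / p^1 = 1·(1−p)/p = 94.17/100.00 = 0.9417
(1−p)/p = 0.9417/1 = 0.9417  ⇒  p = 1/(1 + 0.9417) = 0.5150
Gw-45: 51.50%, Gw-47: 48.50%.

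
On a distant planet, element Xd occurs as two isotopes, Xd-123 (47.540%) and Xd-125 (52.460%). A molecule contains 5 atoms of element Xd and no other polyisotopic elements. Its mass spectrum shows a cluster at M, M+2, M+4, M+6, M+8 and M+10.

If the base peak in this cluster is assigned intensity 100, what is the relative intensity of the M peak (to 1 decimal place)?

7.4

Binomial terms of (0.47540 + 0.52460)^5: M 0.0243, M+2 0.1340, M+4 0.2957, M+6 0.3263, M+8 0.1800, M+10 0.0397 → M+6 is the base peak.
P(M+6) = C(5,3) × 0.47540^2 × 0.52460^3 = 10 × 0.22600516 × 0.14437263 = 0.326290 (base)
P(M) = C(5,0) × 0.47540^5 × 0.52460^0 = 1 × 0.02428264 × 1.0000 = 0.024283
Relative intensity = 0.024283 / 0.326290 × 100 = 7.4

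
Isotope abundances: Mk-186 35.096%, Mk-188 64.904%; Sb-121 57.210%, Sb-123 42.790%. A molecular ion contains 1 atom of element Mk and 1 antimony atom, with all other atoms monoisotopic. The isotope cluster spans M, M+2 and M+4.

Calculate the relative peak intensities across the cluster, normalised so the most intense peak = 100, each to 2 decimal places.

Element Mk pattern (n=1): 0.35096 : 0.64904
Antimony pattern (n=1): 0.5721 : 0.4279
Convolve the two distributions (both contribute in 2-u steps):
  M: 0.35096×0.5721 = 0.200784
  M+2: 0.35096×0.4279 + 0.64904×0.5721 = 0.521492
  M+4: 0.64904×0.4279 = 0.277724
Scale to base peak (0.521492) = 100: 38.50 : 100.00 : 53.26

38.50 : 100.00 : 53.26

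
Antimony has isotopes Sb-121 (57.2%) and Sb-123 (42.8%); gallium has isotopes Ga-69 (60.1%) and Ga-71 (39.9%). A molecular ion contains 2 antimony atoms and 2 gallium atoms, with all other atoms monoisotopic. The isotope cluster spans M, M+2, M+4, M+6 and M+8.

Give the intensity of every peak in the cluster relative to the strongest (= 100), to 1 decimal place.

33.5 : 94.5 : 100.0 : 47.0 : 8.3

Antimony pattern (n=2): 0.327184 : 0.489632 : 0.183184
Gallium pattern (n=2): 0.361201 : 0.479598 : 0.159201
Convolve the two distributions (both contribute in 2-u steps):
  M: 0.327184×0.361201 = 0.118179
  M+2: 0.327184×0.479598 + 0.489632×0.361201 = 0.333772
  M+4: 0.327184×0.159201 + 0.489632×0.479598 + 0.183184×0.361201 = 0.353081
  M+6: 0.489632×0.159201 + 0.183184×0.479598 = 0.165805
  M+8: 0.183184×0.159201 = 0.029163
Scale to base peak (0.353081) = 100: 33.5 : 94.5 : 100.0 : 47.0 : 8.3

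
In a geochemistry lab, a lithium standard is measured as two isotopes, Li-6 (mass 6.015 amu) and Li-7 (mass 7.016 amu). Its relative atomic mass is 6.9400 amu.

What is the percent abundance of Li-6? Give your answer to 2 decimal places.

7.59%

Let x be the fractional abundance of Li-6; then Li-7 has abundance 1 − x.
6.015·x + 7.016·(1 − x) = 6.9400
(6.015 − 7.016)·x = 6.9400 − 7.016
x = -0.0760 / -1.001 = 0.07592 → 7.59% Li-6, 92.41% Li-7.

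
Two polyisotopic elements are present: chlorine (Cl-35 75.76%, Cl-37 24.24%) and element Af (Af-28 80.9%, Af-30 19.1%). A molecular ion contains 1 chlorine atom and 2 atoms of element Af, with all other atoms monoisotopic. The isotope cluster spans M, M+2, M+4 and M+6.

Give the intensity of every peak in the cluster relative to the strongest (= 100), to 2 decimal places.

100.00 : 79.21 : 20.68 : 1.78

Chlorine pattern (n=1): 0.7576 : 0.2424
Element Af pattern (n=2): 0.654481 : 0.309038 : 0.036481
Convolve the two distributions (both contribute in 2-u steps):
  M: 0.7576×0.654481 = 0.495835
  M+2: 0.7576×0.309038 + 0.2424×0.654481 = 0.392773
  M+4: 0.7576×0.036481 + 0.2424×0.309038 = 0.102549
  M+6: 0.2424×0.036481 = 0.008843
Scale to base peak (0.495835) = 100: 100.00 : 79.21 : 20.68 : 1.78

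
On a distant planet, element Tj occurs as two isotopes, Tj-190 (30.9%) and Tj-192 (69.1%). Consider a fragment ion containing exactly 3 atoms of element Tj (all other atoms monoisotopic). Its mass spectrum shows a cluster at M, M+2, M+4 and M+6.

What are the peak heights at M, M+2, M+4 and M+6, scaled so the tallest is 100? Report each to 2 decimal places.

Each Tj atom is independently Tj-190 (p = 0.309) or Tj-192 (q = 0.691); the cluster is the binomial expansion (p + q)^3.
P(M) = 0.309^3 = 0.029504
P(M+2) = 3 × 0.309^2 × 0.691^1 = 0.197932
P(M+4) = 3 × 0.309^1 × 0.691^2 = 0.442625
P(M+6) = 0.691^3 = 0.329939
The M+4 peak is largest (0.442625); scaling to 100 gives 6.67 : 44.72 : 100.00 : 74.54.

6.67 : 44.72 : 100.00 : 74.54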